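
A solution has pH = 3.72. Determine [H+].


[H+] = 10^(-pH)
[H+] = 10^(-3.72)
[H+] = 1.905e-04 M

1.905e-04 M


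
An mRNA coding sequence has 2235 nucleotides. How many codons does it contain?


codons = nucleotides / 3
codons = 2235 / 3 = 745

745


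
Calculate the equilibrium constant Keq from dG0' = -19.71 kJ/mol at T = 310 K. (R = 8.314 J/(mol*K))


Keq = exp(-dG0 * 1000 / (R * T))
Keq = exp(-(-19.71) * 1000 / (8.314 * 310))
Keq = 2095.2317

2095.2317


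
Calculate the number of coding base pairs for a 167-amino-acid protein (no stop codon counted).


Each amino acid = 1 codon = 3 bp
bp = 167 * 3 = 501 bp

501 bp


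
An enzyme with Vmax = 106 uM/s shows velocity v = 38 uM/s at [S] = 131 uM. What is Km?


Km = [S] * (Vmax - v) / v
Km = 131 * (106 - 38) / 38
Km = 234.4211 uM

234.4211 uM


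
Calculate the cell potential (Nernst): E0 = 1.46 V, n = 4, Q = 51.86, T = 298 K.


E = E0 - (RT/nF) * ln(Q)
E = 1.46 - (8.314 * 298 / (4 * 96485)) * ln(51.86)
E = 1.4347 V

1.4347 V


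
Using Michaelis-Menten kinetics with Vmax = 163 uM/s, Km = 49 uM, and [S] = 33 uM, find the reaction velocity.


v = Vmax * [S] / (Km + [S])
v = 163 * 33 / (49 + 33)
v = 65.5976 uM/s

65.5976 uM/s


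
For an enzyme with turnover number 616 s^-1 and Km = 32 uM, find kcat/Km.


Catalytic efficiency = kcat / Km
= 616 / 32
= 19.25 uM^-1*s^-1

19.25 uM^-1*s^-1


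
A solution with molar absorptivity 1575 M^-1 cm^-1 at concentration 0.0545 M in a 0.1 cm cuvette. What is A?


A = epsilon * c * l
A = 1575 * 0.0545 * 0.1
A = 8.5838

8.5838


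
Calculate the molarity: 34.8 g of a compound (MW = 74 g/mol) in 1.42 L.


C = (mass / MW) / volume
C = (34.8 / 74) / 1.42
C = 0.3312 M

0.3312 M


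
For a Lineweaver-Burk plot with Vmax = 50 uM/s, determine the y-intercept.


y-intercept = 1/Vmax
= 1/50
= 0.02 s/uM

0.02 s/uM


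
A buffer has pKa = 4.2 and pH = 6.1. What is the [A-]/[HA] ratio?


[A-]/[HA] = 10^(pH - pKa)
= 10^(6.1 - 4.2)
= 79.4328

79.4328


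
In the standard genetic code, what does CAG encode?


Standard genetic code lookup.
Codon CAG -> Gln

Gln


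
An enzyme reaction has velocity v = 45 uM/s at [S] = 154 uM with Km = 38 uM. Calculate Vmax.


Vmax = v * (Km + [S]) / [S]
Vmax = 45 * (38 + 154) / 154
Vmax = 56.1039 uM/s

56.1039 uM/s


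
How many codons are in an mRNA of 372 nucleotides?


codons = nucleotides / 3
codons = 372 / 3 = 124

124


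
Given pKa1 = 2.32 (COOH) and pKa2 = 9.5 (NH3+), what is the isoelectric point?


pI = (pKa1 + pKa2) / 2
pI = (2.32 + 9.5) / 2
pI = 5.91

5.91


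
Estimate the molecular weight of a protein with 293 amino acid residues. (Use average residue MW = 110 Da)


MW = n_residues * 110 Da
MW = 293 * 110
MW = 32230 Da

32230 Da


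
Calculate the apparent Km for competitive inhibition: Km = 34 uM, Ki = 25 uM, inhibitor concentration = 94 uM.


Km_app = Km * (1 + [I]/Ki)
Km_app = 34 * (1 + 94/25)
Km_app = 161.84 uM

161.84 uM


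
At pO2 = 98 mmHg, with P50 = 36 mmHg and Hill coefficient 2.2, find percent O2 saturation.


Y = pO2^n / (P50^n + pO2^n)
Y = 98^2.2 / (36^2.2 + 98^2.2)
Y = 90.05%

90.05%


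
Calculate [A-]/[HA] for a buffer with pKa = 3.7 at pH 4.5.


[A-]/[HA] = 10^(pH - pKa)
= 10^(4.5 - 3.7)
= 6.3096

6.3096


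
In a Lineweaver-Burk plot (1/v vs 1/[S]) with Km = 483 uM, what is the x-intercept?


x-intercept = -1/Km
= -1/483
= -0.0021 1/uM

-0.0021 1/uM


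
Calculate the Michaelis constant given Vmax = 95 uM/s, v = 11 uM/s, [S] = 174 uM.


Km = [S] * (Vmax - v) / v
Km = 174 * (95 - 11) / 11
Km = 1328.7273 uM

1328.7273 uM


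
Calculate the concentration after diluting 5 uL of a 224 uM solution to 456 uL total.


C2 = C1 * V1 / V2
C2 = 224 * 5 / 456
C2 = 2.4561 uM

2.4561 uM


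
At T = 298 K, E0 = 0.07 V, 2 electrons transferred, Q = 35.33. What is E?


E = E0 - (RT/nF) * ln(Q)
E = 0.07 - (8.314 * 298 / (2 * 96485)) * ln(35.33)
E = 0.0242 V

0.0242 V


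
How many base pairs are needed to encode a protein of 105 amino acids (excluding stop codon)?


Each amino acid = 1 codon = 3 bp
bp = 105 * 3 = 315 bp

315 bp


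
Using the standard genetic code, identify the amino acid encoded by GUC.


Standard genetic code lookup.
Codon GUC -> Val

Val


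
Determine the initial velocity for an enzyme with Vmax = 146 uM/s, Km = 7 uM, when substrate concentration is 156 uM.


v = Vmax * [S] / (Km + [S])
v = 146 * 156 / (7 + 156)
v = 139.7301 uM/s

139.7301 uM/s


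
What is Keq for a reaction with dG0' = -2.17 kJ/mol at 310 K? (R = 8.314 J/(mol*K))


Keq = exp(-dG0 * 1000 / (R * T))
Keq = exp(-(-2.17) * 1000 / (8.314 * 310))
Keq = 2.3209

2.3209


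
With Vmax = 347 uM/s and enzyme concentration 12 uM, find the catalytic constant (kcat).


kcat = Vmax / [E]t
kcat = 347 / 12
kcat = 28.9167 s^-1

28.9167 s^-1


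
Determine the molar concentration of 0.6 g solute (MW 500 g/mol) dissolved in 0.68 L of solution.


C = (mass / MW) / volume
C = (0.6 / 500) / 0.68
C = 0.0018 M

0.0018 M


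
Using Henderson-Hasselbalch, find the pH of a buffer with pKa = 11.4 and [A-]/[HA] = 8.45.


pH = pKa + log10([A-]/[HA])
pH = 11.4 + log10(8.45)
pH = 12.3269

12.3269


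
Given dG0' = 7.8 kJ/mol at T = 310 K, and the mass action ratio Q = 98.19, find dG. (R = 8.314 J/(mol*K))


dG = dG0' + RT * ln(Q) / 1000
dG = 7.8 + 8.314 * 310 * ln(98.19) / 1000
dG = 19.622 kJ/mol

19.622 kJ/mol


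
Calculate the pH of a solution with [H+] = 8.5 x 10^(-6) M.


pH = -log10([H+])
pH = -log10(8.5 x 10^(-6))
pH = 5.0706

5.0706


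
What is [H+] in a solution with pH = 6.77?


[H+] = 10^(-pH)
[H+] = 10^(-6.77)
[H+] = 1.698e-07 M

1.698e-07 M


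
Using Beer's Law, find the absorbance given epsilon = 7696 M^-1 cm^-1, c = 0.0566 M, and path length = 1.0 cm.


A = epsilon * c * l
A = 7696 * 0.0566 * 1.0
A = 435.5936

435.5936


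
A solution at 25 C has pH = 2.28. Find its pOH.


pOH = 14 - pH
pOH = 14 - 2.28
pOH = 11.72

11.72


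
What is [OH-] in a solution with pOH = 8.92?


[OH-] = 10^(-pOH)
[OH-] = 10^(-8.92)
[OH-] = 1.202e-09 M

1.202e-09 M


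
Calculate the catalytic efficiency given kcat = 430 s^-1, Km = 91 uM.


Catalytic efficiency = kcat / Km
= 430 / 91
= 4.7253 uM^-1*s^-1

4.7253 uM^-1*s^-1


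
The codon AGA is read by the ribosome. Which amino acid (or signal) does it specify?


Standard genetic code lookup.
Codon AGA -> Arg

Arg


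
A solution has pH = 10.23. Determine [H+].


[H+] = 10^(-pH)
[H+] = 10^(-10.23)
[H+] = 5.888e-11 M

5.888e-11 M


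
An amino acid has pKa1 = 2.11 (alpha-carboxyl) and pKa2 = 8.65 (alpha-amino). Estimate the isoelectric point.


pI = (pKa1 + pKa2) / 2
pI = (2.11 + 8.65) / 2
pI = 5.38

5.38


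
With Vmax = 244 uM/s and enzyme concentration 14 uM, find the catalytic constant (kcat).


kcat = Vmax / [E]t
kcat = 244 / 14
kcat = 17.4286 s^-1

17.4286 s^-1


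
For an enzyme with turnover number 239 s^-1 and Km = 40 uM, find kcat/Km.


Catalytic efficiency = kcat / Km
= 239 / 40
= 5.975 uM^-1*s^-1

5.975 uM^-1*s^-1


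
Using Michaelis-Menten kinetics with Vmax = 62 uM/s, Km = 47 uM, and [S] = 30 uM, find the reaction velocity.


v = Vmax * [S] / (Km + [S])
v = 62 * 30 / (47 + 30)
v = 24.1558 uM/s

24.1558 uM/s


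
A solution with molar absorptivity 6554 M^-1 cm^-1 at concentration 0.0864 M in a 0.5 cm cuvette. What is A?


A = epsilon * c * l
A = 6554 * 0.0864 * 0.5
A = 283.1328

283.1328


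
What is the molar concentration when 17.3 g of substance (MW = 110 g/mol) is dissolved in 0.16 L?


C = (mass / MW) / volume
C = (17.3 / 110) / 0.16
C = 0.983 M

0.983 M


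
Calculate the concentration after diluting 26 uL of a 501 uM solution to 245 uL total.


C2 = C1 * V1 / V2
C2 = 501 * 26 / 245
C2 = 53.1673 uM

53.1673 uM


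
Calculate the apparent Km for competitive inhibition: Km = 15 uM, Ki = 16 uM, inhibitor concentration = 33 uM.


Km_app = Km * (1 + [I]/Ki)
Km_app = 15 * (1 + 33/16)
Km_app = 45.9375 uM

45.9375 uM


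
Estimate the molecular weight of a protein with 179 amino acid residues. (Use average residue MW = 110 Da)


MW = n_residues * 110 Da
MW = 179 * 110
MW = 19690 Da

19690 Da


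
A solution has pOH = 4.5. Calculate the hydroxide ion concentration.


[OH-] = 10^(-pOH)
[OH-] = 10^(-4.5)
[OH-] = 3.162e-05 M

3.162e-05 M


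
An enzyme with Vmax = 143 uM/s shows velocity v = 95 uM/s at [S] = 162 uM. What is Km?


Km = [S] * (Vmax - v) / v
Km = 162 * (143 - 95) / 95
Km = 81.8526 uM

81.8526 uM


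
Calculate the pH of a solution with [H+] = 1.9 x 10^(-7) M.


pH = -log10([H+])
pH = -log10(1.9 x 10^(-7))
pH = 6.7212

6.7212


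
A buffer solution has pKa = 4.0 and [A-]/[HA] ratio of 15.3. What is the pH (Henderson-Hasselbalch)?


pH = pKa + log10([A-]/[HA])
pH = 4.0 + log10(15.3)
pH = 5.1847

5.1847


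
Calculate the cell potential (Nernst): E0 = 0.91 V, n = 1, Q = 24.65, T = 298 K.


E = E0 - (RT/nF) * ln(Q)
E = 0.91 - (8.314 * 298 / (1 * 96485)) * ln(24.65)
E = 0.8277 V

0.8277 V


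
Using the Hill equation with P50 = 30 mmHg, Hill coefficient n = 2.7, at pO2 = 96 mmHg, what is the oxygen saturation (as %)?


Y = pO2^n / (P50^n + pO2^n)
Y = 96^2.7 / (30^2.7 + 96^2.7)
Y = 95.85%

95.85%


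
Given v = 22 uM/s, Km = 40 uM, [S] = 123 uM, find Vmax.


Vmax = v * (Km + [S]) / [S]
Vmax = 22 * (40 + 123) / 123
Vmax = 29.1545 uM/s

29.1545 uM/s


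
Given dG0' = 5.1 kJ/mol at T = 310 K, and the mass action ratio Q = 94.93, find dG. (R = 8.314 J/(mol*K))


dG = dG0' + RT * ln(Q) / 1000
dG = 5.1 + 8.314 * 310 * ln(94.93) / 1000
dG = 16.835 kJ/mol

16.835 kJ/mol


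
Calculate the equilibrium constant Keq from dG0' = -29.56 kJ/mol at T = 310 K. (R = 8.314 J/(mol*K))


Keq = exp(-dG0 * 1000 / (R * T))
Keq = exp(-(-29.56) * 1000 / (8.314 * 310))
Keq = 95720.6339

95720.6339


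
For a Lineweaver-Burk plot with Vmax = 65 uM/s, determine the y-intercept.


y-intercept = 1/Vmax
= 1/65
= 0.0154 s/uM

0.0154 s/uM


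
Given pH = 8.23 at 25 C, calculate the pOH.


pOH = 14 - pH
pOH = 14 - 8.23
pOH = 5.77

5.77


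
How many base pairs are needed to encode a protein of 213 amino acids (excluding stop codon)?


Each amino acid = 1 codon = 3 bp
bp = 213 * 3 = 639 bp

639 bp


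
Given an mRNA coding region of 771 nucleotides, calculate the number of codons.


codons = nucleotides / 3
codons = 771 / 3 = 257

257


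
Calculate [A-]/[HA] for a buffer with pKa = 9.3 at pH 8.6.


[A-]/[HA] = 10^(pH - pKa)
= 10^(8.6 - 9.3)
= 0.1995

0.1995


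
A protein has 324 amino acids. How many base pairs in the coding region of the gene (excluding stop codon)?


Each amino acid = 1 codon = 3 bp
bp = 324 * 3 = 972 bp

972 bp


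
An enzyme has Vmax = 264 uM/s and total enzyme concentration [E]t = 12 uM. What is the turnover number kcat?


kcat = Vmax / [E]t
kcat = 264 / 12
kcat = 22.0 s^-1

22.0 s^-1


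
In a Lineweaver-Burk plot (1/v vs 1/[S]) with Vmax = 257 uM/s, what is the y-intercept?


y-intercept = 1/Vmax
= 1/257
= 0.0039 s/uM

0.0039 s/uM


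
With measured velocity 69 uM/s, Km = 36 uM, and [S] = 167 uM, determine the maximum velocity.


Vmax = v * (Km + [S]) / [S]
Vmax = 69 * (36 + 167) / 167
Vmax = 83.8743 uM/s

83.8743 uM/s


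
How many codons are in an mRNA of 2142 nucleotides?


codons = nucleotides / 3
codons = 2142 / 3 = 714

714


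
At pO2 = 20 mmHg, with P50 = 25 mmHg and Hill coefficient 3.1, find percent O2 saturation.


Y = pO2^n / (P50^n + pO2^n)
Y = 20^3.1 / (25^3.1 + 20^3.1)
Y = 33.36%

33.36%


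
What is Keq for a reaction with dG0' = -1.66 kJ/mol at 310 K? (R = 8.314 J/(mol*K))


Keq = exp(-dG0 * 1000 / (R * T))
Keq = exp(-(-1.66) * 1000 / (8.314 * 310))
Keq = 1.9042

1.9042


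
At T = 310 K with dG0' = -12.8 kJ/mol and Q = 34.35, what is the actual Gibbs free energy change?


dG = dG0' + RT * ln(Q) / 1000
dG = -12.8 + 8.314 * 310 * ln(34.35) / 1000
dG = -3.685 kJ/mol

-3.685 kJ/mol


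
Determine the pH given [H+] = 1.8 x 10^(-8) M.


pH = -log10([H+])
pH = -log10(1.8 x 10^(-8))
pH = 7.7447

7.7447


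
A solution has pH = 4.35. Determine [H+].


[H+] = 10^(-pH)
[H+] = 10^(-4.35)
[H+] = 4.467e-05 M

4.467e-05 M


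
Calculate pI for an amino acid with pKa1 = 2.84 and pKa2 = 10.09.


pI = (pKa1 + pKa2) / 2
pI = (2.84 + 10.09) / 2
pI = 6.465

6.465


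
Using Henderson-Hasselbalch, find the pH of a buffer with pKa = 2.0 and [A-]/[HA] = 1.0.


pH = pKa + log10([A-]/[HA])
pH = 2.0 + log10(1.0)
pH = 2.0

2.0


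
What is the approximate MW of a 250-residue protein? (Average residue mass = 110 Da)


MW = n_residues * 110 Da
MW = 250 * 110
MW = 27500 Da

27500 Da


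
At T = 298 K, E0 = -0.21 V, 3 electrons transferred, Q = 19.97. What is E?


E = E0 - (RT/nF) * ln(Q)
E = -0.21 - (8.314 * 298 / (3 * 96485)) * ln(19.97)
E = -0.2356 V

-0.2356 V


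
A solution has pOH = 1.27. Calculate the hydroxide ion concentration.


[OH-] = 10^(-pOH)
[OH-] = 10^(-1.27)
[OH-] = 0.0537 M

0.0537 M


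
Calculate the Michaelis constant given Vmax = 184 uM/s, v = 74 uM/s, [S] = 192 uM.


Km = [S] * (Vmax - v) / v
Km = 192 * (184 - 74) / 74
Km = 285.4054 uM

285.4054 uM


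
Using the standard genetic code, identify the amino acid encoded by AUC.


Standard genetic code lookup.
Codon AUC -> Ile

Ile


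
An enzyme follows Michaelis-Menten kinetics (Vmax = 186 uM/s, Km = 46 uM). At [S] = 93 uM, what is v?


v = Vmax * [S] / (Km + [S])
v = 186 * 93 / (46 + 93)
v = 124.446 uM/s

124.446 uM/s


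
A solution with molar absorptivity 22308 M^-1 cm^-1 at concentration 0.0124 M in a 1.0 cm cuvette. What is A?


A = epsilon * c * l
A = 22308 * 0.0124 * 1.0
A = 276.6192

276.6192


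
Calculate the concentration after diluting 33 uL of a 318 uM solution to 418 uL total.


C2 = C1 * V1 / V2
C2 = 318 * 33 / 418
C2 = 25.1053 uM

25.1053 uM


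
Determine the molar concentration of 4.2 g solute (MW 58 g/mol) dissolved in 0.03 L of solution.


C = (mass / MW) / volume
C = (4.2 / 58) / 0.03
C = 2.4138 M

2.4138 M


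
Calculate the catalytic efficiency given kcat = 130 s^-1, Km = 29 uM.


Catalytic efficiency = kcat / Km
= 130 / 29
= 4.4828 uM^-1*s^-1

4.4828 uM^-1*s^-1


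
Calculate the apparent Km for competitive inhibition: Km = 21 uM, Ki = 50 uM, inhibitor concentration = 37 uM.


Km_app = Km * (1 + [I]/Ki)
Km_app = 21 * (1 + 37/50)
Km_app = 36.54 uM

36.54 uM


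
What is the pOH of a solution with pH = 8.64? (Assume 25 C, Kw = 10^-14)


pOH = 14 - pH
pOH = 14 - 8.64
pOH = 5.36

5.36


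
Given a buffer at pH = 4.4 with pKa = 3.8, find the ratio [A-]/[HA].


[A-]/[HA] = 10^(pH - pKa)
= 10^(4.4 - 3.8)
= 3.9811

3.9811


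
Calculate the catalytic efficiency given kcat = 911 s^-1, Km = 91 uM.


Catalytic efficiency = kcat / Km
= 911 / 91
= 10.011 uM^-1*s^-1

10.011 uM^-1*s^-1


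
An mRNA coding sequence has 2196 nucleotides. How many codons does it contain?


codons = nucleotides / 3
codons = 2196 / 3 = 732

732


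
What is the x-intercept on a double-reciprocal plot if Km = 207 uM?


x-intercept = -1/Km
= -1/207
= -0.0048 1/uM

-0.0048 1/uM


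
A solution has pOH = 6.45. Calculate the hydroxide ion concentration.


[OH-] = 10^(-pOH)
[OH-] = 10^(-6.45)
[OH-] = 3.548e-07 M

3.548e-07 M


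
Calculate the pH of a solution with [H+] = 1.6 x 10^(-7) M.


pH = -log10([H+])
pH = -log10(1.6 x 10^(-7))
pH = 6.7959

6.7959


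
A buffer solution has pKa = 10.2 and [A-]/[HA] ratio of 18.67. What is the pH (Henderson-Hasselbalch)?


pH = pKa + log10([A-]/[HA])
pH = 10.2 + log10(18.67)
pH = 11.4711

11.4711


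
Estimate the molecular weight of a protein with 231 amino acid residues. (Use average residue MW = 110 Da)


MW = n_residues * 110 Da
MW = 231 * 110
MW = 25410 Da

25410 Da


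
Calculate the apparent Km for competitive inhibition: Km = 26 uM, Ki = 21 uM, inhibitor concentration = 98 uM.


Km_app = Km * (1 + [I]/Ki)
Km_app = 26 * (1 + 98/21)
Km_app = 147.3333 uM

147.3333 uM


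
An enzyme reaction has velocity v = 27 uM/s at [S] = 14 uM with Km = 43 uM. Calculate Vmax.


Vmax = v * (Km + [S]) / [S]
Vmax = 27 * (43 + 14) / 14
Vmax = 109.9286 uM/s

109.9286 uM/s


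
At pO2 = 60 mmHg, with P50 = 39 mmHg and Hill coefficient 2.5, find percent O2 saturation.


Y = pO2^n / (P50^n + pO2^n)
Y = 60^2.5 / (39^2.5 + 60^2.5)
Y = 74.59%

74.59%


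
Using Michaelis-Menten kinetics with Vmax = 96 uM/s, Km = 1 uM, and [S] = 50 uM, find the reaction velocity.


v = Vmax * [S] / (Km + [S])
v = 96 * 50 / (1 + 50)
v = 94.1176 uM/s

94.1176 uM/s


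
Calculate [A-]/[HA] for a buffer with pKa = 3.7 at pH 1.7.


[A-]/[HA] = 10^(pH - pKa)
= 10^(1.7 - 3.7)
= 0.01

0.01


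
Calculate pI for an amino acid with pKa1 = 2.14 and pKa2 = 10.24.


pI = (pKa1 + pKa2) / 2
pI = (2.14 + 10.24) / 2
pI = 6.19

6.19


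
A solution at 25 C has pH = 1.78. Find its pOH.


pOH = 14 - pH
pOH = 14 - 1.78
pOH = 12.22

12.22


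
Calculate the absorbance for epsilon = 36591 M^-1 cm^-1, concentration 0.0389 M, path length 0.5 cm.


A = epsilon * c * l
A = 36591 * 0.0389 * 0.5
A = 711.6949

711.6949


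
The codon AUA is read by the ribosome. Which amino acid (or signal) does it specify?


Standard genetic code lookup.
Codon AUA -> Ile

Ile


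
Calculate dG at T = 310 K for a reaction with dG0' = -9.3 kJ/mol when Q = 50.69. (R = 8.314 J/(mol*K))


dG = dG0' + RT * ln(Q) / 1000
dG = -9.3 + 8.314 * 310 * ln(50.69) / 1000
dG = 0.8179 kJ/mol

0.8179 kJ/mol


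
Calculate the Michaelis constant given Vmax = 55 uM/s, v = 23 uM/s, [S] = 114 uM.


Km = [S] * (Vmax - v) / v
Km = 114 * (55 - 23) / 23
Km = 158.6087 uM

158.6087 uM


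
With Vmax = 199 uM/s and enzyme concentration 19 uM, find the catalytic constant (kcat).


kcat = Vmax / [E]t
kcat = 199 / 19
kcat = 10.4737 s^-1

10.4737 s^-1


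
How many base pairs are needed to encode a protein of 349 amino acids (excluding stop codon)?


Each amino acid = 1 codon = 3 bp
bp = 349 * 3 = 1047 bp

1047 bp


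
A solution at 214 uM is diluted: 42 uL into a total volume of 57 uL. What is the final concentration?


C2 = C1 * V1 / V2
C2 = 214 * 42 / 57
C2 = 157.6842 uM

157.6842 uM


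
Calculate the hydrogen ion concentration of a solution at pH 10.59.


[H+] = 10^(-pH)
[H+] = 10^(-10.59)
[H+] = 2.570e-11 M

2.570e-11 M


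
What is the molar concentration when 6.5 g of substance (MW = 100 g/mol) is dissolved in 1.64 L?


C = (mass / MW) / volume
C = (6.5 / 100) / 1.64
C = 0.0396 M

0.0396 M


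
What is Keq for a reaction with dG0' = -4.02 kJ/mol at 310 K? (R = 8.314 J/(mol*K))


Keq = exp(-dG0 * 1000 / (R * T))
Keq = exp(-(-4.02) * 1000 / (8.314 * 310))
Keq = 4.7576

4.7576


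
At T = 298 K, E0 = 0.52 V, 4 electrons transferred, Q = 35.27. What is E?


E = E0 - (RT/nF) * ln(Q)
E = 0.52 - (8.314 * 298 / (4 * 96485)) * ln(35.27)
E = 0.4971 V

0.4971 V


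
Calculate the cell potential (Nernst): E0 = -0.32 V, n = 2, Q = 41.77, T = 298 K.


E = E0 - (RT/nF) * ln(Q)
E = -0.32 - (8.314 * 298 / (2 * 96485)) * ln(41.77)
E = -0.3679 V

-0.3679 V


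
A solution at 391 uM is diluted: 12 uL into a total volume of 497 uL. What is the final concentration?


C2 = C1 * V1 / V2
C2 = 391 * 12 / 497
C2 = 9.4406 uM

9.4406 uM


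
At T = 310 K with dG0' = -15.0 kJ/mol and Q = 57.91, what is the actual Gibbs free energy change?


dG = dG0' + RT * ln(Q) / 1000
dG = -15.0 + 8.314 * 310 * ln(57.91) / 1000
dG = -4.5389 kJ/mol

-4.5389 kJ/mol


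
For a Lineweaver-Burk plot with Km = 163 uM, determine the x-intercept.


x-intercept = -1/Km
= -1/163
= -0.0061 1/uM

-0.0061 1/uM


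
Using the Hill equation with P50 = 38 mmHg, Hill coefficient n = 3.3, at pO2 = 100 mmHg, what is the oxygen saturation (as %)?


Y = pO2^n / (P50^n + pO2^n)
Y = 100^3.3 / (38^3.3 + 100^3.3)
Y = 96.06%

96.06%


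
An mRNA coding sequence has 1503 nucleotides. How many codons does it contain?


codons = nucleotides / 3
codons = 1503 / 3 = 501

501


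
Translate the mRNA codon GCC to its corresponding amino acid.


Standard genetic code lookup.
Codon GCC -> Ala

Ala


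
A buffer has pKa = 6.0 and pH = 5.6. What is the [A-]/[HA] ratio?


[A-]/[HA] = 10^(pH - pKa)
= 10^(5.6 - 6.0)
= 0.3981

0.3981


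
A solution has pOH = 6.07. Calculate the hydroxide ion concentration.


[OH-] = 10^(-pOH)
[OH-] = 10^(-6.07)
[OH-] = 8.511e-07 M

8.511e-07 M


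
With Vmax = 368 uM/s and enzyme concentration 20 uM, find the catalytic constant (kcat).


kcat = Vmax / [E]t
kcat = 368 / 20
kcat = 18.4 s^-1

18.4 s^-1


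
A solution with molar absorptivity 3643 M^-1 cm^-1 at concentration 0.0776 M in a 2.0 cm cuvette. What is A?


A = epsilon * c * l
A = 3643 * 0.0776 * 2.0
A = 565.3936

565.3936


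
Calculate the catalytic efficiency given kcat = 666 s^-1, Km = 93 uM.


Catalytic efficiency = kcat / Km
= 666 / 93
= 7.1613 uM^-1*s^-1

7.1613 uM^-1*s^-1


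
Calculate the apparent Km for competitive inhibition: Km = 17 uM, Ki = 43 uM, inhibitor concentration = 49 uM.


Km_app = Km * (1 + [I]/Ki)
Km_app = 17 * (1 + 49/43)
Km_app = 36.3721 uM

36.3721 uM


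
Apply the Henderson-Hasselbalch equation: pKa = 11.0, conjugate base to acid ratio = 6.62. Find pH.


pH = pKa + log10([A-]/[HA])
pH = 11.0 + log10(6.62)
pH = 11.8209

11.8209


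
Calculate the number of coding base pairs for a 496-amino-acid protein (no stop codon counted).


Each amino acid = 1 codon = 3 bp
bp = 496 * 3 = 1488 bp

1488 bp


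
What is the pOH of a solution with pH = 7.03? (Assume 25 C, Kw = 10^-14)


pOH = 14 - pH
pOH = 14 - 7.03
pOH = 6.97

6.97


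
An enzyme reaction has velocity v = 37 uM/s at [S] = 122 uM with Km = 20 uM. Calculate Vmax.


Vmax = v * (Km + [S]) / [S]
Vmax = 37 * (20 + 122) / 122
Vmax = 43.0656 uM/s

43.0656 uM/s


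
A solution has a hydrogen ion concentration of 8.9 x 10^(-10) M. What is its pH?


pH = -log10([H+])
pH = -log10(8.9 x 10^(-10))
pH = 9.0506

9.0506


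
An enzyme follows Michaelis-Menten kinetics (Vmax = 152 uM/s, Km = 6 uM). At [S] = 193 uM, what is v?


v = Vmax * [S] / (Km + [S])
v = 152 * 193 / (6 + 193)
v = 147.4171 uM/s

147.4171 uM/s


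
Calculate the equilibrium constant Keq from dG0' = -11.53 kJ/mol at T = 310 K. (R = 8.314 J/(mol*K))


Keq = exp(-dG0 * 1000 / (R * T))
Keq = exp(-(-11.53) * 1000 / (8.314 * 310))
Keq = 87.6722

87.6722


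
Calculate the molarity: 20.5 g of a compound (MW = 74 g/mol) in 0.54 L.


C = (mass / MW) / volume
C = (20.5 / 74) / 0.54
C = 0.513 M

0.513 M


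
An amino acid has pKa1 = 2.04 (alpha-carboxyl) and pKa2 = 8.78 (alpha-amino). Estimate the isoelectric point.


pI = (pKa1 + pKa2) / 2
pI = (2.04 + 8.78) / 2
pI = 5.41

5.41


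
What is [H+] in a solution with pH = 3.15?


[H+] = 10^(-pH)
[H+] = 10^(-3.15)
[H+] = 7.079e-04 M

7.079e-04 M


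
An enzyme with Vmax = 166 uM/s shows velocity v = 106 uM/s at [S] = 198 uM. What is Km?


Km = [S] * (Vmax - v) / v
Km = 198 * (166 - 106) / 106
Km = 112.0755 uM

112.0755 uM


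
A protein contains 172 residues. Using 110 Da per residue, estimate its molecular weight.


MW = n_residues * 110 Da
MW = 172 * 110
MW = 18920 Da

18920 Da


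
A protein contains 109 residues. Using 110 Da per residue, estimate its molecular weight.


MW = n_residues * 110 Da
MW = 109 * 110
MW = 11990 Da

11990 Da


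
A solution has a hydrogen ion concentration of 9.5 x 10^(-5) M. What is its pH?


pH = -log10([H+])
pH = -log10(9.5 x 10^(-5))
pH = 4.0223

4.0223


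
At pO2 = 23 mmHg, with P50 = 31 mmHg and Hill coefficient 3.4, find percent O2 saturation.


Y = pO2^n / (P50^n + pO2^n)
Y = 23^3.4 / (31^3.4 + 23^3.4)
Y = 26.6%

26.6%


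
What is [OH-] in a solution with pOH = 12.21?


[OH-] = 10^(-pOH)
[OH-] = 10^(-12.21)
[OH-] = 6.166e-13 M

6.166e-13 M


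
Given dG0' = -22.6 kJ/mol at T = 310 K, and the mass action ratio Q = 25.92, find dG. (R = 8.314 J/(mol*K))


dG = dG0' + RT * ln(Q) / 1000
dG = -22.6 + 8.314 * 310 * ln(25.92) / 1000
dG = -14.2107 kJ/mol

-14.2107 kJ/mol


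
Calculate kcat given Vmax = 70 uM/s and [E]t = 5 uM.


kcat = Vmax / [E]t
kcat = 70 / 5
kcat = 14.0 s^-1

14.0 s^-1


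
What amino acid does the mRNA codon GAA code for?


Standard genetic code lookup.
Codon GAA -> Glu

Glu


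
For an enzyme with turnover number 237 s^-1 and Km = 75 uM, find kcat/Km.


Catalytic efficiency = kcat / Km
= 237 / 75
= 3.16 uM^-1*s^-1

3.16 uM^-1*s^-1


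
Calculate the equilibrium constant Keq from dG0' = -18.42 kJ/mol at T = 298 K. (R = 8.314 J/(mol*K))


Keq = exp(-dG0 * 1000 / (R * T))
Keq = exp(-(-18.42) * 1000 / (8.314 * 298))
Keq = 1693.7464

1693.7464


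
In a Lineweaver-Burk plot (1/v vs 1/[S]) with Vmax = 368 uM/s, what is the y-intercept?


y-intercept = 1/Vmax
= 1/368
= 0.0027 s/uM

0.0027 s/uM


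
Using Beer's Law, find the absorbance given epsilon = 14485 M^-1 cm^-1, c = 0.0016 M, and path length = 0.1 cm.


A = epsilon * c * l
A = 14485 * 0.0016 * 0.1
A = 2.3176

2.3176


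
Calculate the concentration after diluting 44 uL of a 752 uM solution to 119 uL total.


C2 = C1 * V1 / V2
C2 = 752 * 44 / 119
C2 = 278.0504 uM

278.0504 uM


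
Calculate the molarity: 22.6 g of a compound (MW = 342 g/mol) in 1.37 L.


C = (mass / MW) / volume
C = (22.6 / 342) / 1.37
C = 0.0482 M

0.0482 M


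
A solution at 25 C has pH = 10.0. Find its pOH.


pOH = 14 - pH
pOH = 14 - 10.0
pOH = 4.0

4.0


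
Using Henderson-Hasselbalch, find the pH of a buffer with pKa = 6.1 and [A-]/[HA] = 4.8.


pH = pKa + log10([A-]/[HA])
pH = 6.1 + log10(4.8)
pH = 6.7812

6.7812


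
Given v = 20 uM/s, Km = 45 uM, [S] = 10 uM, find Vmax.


Vmax = v * (Km + [S]) / [S]
Vmax = 20 * (45 + 10) / 10
Vmax = 110.0 uM/s

110.0 uM/s


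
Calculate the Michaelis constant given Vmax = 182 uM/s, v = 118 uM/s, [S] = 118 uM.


Km = [S] * (Vmax - v) / v
Km = 118 * (182 - 118) / 118
Km = 64.0 uM

64.0 uM


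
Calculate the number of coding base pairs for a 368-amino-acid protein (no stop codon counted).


Each amino acid = 1 codon = 3 bp
bp = 368 * 3 = 1104 bp

1104 bp


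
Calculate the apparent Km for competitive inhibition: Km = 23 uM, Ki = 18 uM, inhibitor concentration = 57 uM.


Km_app = Km * (1 + [I]/Ki)
Km_app = 23 * (1 + 57/18)
Km_app = 95.8333 uM

95.8333 uM


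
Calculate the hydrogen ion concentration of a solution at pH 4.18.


[H+] = 10^(-pH)
[H+] = 10^(-4.18)
[H+] = 6.607e-05 M

6.607e-05 M


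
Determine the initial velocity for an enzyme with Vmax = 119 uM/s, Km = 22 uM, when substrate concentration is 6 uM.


v = Vmax * [S] / (Km + [S])
v = 119 * 6 / (22 + 6)
v = 25.5 uM/s

25.5 uM/s


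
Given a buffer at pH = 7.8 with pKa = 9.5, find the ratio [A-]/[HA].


[A-]/[HA] = 10^(pH - pKa)
= 10^(7.8 - 9.5)
= 0.02

0.02


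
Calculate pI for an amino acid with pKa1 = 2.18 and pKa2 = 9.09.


pI = (pKa1 + pKa2) / 2
pI = (2.18 + 9.09) / 2
pI = 5.635

5.635


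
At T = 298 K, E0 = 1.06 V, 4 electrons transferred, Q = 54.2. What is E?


E = E0 - (RT/nF) * ln(Q)
E = 1.06 - (8.314 * 298 / (4 * 96485)) * ln(54.2)
E = 1.0344 V

1.0344 V


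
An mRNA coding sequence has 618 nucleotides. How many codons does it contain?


codons = nucleotides / 3
codons = 618 / 3 = 206

206


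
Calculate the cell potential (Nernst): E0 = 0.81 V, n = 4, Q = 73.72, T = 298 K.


E = E0 - (RT/nF) * ln(Q)
E = 0.81 - (8.314 * 298 / (4 * 96485)) * ln(73.72)
E = 0.7824 V

0.7824 V


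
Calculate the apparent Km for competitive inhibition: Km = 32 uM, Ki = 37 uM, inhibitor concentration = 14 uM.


Km_app = Km * (1 + [I]/Ki)
Km_app = 32 * (1 + 14/37)
Km_app = 44.1081 uM

44.1081 uM


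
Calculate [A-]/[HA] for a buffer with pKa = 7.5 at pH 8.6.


[A-]/[HA] = 10^(pH - pKa)
= 10^(8.6 - 7.5)
= 12.5893

12.5893


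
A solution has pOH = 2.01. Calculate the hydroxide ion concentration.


[OH-] = 10^(-pOH)
[OH-] = 10^(-2.01)
[OH-] = 0.0098 M

0.0098 M


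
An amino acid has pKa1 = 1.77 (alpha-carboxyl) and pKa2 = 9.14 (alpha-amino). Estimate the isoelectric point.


pI = (pKa1 + pKa2) / 2
pI = (1.77 + 9.14) / 2
pI = 5.455

5.455


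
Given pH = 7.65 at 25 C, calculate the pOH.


pOH = 14 - pH
pOH = 14 - 7.65
pOH = 6.35

6.35


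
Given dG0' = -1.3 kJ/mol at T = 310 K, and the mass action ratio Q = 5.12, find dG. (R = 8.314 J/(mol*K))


dG = dG0' + RT * ln(Q) / 1000
dG = -1.3 + 8.314 * 310 * ln(5.12) / 1000
dG = 2.9092 kJ/mol

2.9092 kJ/mol


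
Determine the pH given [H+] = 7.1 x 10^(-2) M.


pH = -log10([H+])
pH = -log10(7.1 x 10^(-2))
pH = 1.1487

1.1487


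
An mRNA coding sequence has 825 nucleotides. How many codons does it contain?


codons = nucleotides / 3
codons = 825 / 3 = 275

275


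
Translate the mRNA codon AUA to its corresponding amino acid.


Standard genetic code lookup.
Codon AUA -> Ile

Ile


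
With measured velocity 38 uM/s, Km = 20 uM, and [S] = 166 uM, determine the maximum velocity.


Vmax = v * (Km + [S]) / [S]
Vmax = 38 * (20 + 166) / 166
Vmax = 42.5783 uM/s

42.5783 uM/s


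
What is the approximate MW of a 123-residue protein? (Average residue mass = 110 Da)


MW = n_residues * 110 Da
MW = 123 * 110
MW = 13530 Da

13530 Da


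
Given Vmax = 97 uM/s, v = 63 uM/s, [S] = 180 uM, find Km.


Km = [S] * (Vmax - v) / v
Km = 180 * (97 - 63) / 63
Km = 97.1429 uM

97.1429 uM


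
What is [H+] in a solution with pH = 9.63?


[H+] = 10^(-pH)
[H+] = 10^(-9.63)
[H+] = 2.344e-10 M

2.344e-10 M


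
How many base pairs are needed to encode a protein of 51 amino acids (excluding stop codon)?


Each amino acid = 1 codon = 3 bp
bp = 51 * 3 = 153 bp

153 bp


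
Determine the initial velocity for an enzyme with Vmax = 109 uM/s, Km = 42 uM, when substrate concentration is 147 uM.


v = Vmax * [S] / (Km + [S])
v = 109 * 147 / (42 + 147)
v = 84.7778 uM/s

84.7778 uM/s


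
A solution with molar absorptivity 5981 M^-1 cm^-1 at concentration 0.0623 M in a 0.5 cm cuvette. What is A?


A = epsilon * c * l
A = 5981 * 0.0623 * 0.5
A = 186.3082

186.3082


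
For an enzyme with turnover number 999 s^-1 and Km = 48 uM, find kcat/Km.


Catalytic efficiency = kcat / Km
= 999 / 48
= 20.8125 uM^-1*s^-1

20.8125 uM^-1*s^-1


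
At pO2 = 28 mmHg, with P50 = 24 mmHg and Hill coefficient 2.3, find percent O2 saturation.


Y = pO2^n / (P50^n + pO2^n)
Y = 28^2.3 / (24^2.3 + 28^2.3)
Y = 58.77%

58.77%


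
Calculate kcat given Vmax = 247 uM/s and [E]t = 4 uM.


kcat = Vmax / [E]t
kcat = 247 / 4
kcat = 61.75 s^-1

61.75 s^-1


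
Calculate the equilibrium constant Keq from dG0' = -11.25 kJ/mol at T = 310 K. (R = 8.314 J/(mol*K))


Keq = exp(-dG0 * 1000 / (R * T))
Keq = exp(-(-11.25) * 1000 / (8.314 * 310))
Keq = 78.6467

78.6467


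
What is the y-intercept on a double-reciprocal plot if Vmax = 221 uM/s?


y-intercept = 1/Vmax
= 1/221
= 0.0045 s/uM

0.0045 s/uM


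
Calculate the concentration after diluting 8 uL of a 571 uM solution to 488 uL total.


C2 = C1 * V1 / V2
C2 = 571 * 8 / 488
C2 = 9.3607 uM

9.3607 uM


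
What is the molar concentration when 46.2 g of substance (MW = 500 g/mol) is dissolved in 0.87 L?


C = (mass / MW) / volume
C = (46.2 / 500) / 0.87
C = 0.1062 M

0.1062 M


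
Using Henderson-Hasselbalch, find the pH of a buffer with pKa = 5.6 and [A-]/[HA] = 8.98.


pH = pKa + log10([A-]/[HA])
pH = 5.6 + log10(8.98)
pH = 6.5533

6.5533


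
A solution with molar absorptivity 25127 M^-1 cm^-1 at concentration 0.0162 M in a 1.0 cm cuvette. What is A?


A = epsilon * c * l
A = 25127 * 0.0162 * 1.0
A = 407.0574

407.0574


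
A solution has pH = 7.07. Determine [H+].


[H+] = 10^(-pH)
[H+] = 10^(-7.07)
[H+] = 8.511e-08 M

8.511e-08 M


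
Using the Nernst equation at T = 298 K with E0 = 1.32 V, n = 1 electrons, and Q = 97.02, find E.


E = E0 - (RT/nF) * ln(Q)
E = 1.32 - (8.314 * 298 / (1 * 96485)) * ln(97.02)
E = 1.2025 V

1.2025 V


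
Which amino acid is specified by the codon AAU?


Standard genetic code lookup.
Codon AAU -> Asn

Asn


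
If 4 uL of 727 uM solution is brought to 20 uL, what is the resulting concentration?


C2 = C1 * V1 / V2
C2 = 727 * 4 / 20
C2 = 145.4 uM

145.4 uM


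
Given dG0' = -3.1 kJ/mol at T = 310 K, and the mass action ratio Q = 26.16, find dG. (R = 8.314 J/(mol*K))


dG = dG0' + RT * ln(Q) / 1000
dG = -3.1 + 8.314 * 310 * ln(26.16) / 1000
dG = 5.313 kJ/mol

5.313 kJ/mol


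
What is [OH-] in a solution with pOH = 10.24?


[OH-] = 10^(-pOH)
[OH-] = 10^(-10.24)
[OH-] = 5.754e-11 M

5.754e-11 M


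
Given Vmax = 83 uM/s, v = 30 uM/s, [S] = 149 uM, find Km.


Km = [S] * (Vmax - v) / v
Km = 149 * (83 - 30) / 30
Km = 263.2333 uM

263.2333 uM


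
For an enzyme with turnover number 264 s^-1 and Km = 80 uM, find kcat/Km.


Catalytic efficiency = kcat / Km
= 264 / 80
= 3.3 uM^-1*s^-1

3.3 uM^-1*s^-1


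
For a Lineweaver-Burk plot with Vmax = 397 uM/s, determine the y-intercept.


y-intercept = 1/Vmax
= 1/397
= 0.0025 s/uM

0.0025 s/uM


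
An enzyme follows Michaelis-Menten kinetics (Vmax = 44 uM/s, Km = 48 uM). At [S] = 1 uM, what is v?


v = Vmax * [S] / (Km + [S])
v = 44 * 1 / (48 + 1)
v = 0.898 uM/s

0.898 uM/s


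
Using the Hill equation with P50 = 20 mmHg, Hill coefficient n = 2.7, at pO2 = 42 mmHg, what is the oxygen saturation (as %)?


Y = pO2^n / (P50^n + pO2^n)
Y = 42^2.7 / (20^2.7 + 42^2.7)
Y = 88.11%

88.11%


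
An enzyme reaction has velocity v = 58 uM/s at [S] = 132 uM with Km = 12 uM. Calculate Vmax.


Vmax = v * (Km + [S]) / [S]
Vmax = 58 * (12 + 132) / 132
Vmax = 63.2727 uM/s

63.2727 uM/s


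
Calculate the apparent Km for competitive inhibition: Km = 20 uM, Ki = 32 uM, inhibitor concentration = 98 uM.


Km_app = Km * (1 + [I]/Ki)
Km_app = 20 * (1 + 98/32)
Km_app = 81.25 uM

81.25 uM


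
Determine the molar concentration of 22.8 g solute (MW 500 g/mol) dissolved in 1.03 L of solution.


C = (mass / MW) / volume
C = (22.8 / 500) / 1.03
C = 0.0443 M

0.0443 M


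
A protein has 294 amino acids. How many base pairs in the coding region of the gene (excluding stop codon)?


Each amino acid = 1 codon = 3 bp
bp = 294 * 3 = 882 bp

882 bp


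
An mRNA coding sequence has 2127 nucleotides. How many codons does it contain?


codons = nucleotides / 3
codons = 2127 / 3 = 709

709


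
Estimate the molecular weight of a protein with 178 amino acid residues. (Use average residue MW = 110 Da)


MW = n_residues * 110 Da
MW = 178 * 110
MW = 19580 Da

19580 Da


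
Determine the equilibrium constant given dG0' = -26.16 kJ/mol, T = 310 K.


Keq = exp(-dG0 * 1000 / (R * T))
Keq = exp(-(-26.16) * 1000 / (8.314 * 310))
Keq = 25591.0923

25591.0923


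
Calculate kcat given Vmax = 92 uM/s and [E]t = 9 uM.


kcat = Vmax / [E]t
kcat = 92 / 9
kcat = 10.2222 s^-1

10.2222 s^-1


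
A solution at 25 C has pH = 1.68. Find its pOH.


pOH = 14 - pH
pOH = 14 - 1.68
pOH = 12.32

12.32


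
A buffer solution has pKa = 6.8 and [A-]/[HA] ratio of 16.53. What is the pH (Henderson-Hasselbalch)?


pH = pKa + log10([A-]/[HA])
pH = 6.8 + log10(16.53)
pH = 8.0183

8.0183


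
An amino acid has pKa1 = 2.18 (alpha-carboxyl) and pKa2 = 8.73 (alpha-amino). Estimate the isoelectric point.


pI = (pKa1 + pKa2) / 2
pI = (2.18 + 8.73) / 2
pI = 5.455

5.455


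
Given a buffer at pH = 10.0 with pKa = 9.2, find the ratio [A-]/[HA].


[A-]/[HA] = 10^(pH - pKa)
= 10^(10.0 - 9.2)
= 6.3096

6.3096


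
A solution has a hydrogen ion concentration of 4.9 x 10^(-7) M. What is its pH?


pH = -log10([H+])
pH = -log10(4.9 x 10^(-7))
pH = 6.3098

6.3098


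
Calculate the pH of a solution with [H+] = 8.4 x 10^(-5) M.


pH = -log10([H+])
pH = -log10(8.4 x 10^(-5))
pH = 4.0757

4.0757


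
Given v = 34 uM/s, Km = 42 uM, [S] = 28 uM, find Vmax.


Vmax = v * (Km + [S]) / [S]
Vmax = 34 * (42 + 28) / 28
Vmax = 85.0 uM/s

85.0 uM/s


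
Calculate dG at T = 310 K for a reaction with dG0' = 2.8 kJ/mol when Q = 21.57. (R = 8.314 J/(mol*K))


dG = dG0' + RT * ln(Q) / 1000
dG = 2.8 + 8.314 * 310 * ln(21.57) / 1000
dG = 10.7158 kJ/mol

10.7158 kJ/mol


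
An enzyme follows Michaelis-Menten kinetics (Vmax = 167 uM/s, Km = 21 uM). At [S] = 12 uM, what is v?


v = Vmax * [S] / (Km + [S])
v = 167 * 12 / (21 + 12)
v = 60.7273 uM/s

60.7273 uM/s


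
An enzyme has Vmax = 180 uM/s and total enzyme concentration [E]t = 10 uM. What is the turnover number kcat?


kcat = Vmax / [E]t
kcat = 180 / 10
kcat = 18.0 s^-1

18.0 s^-1


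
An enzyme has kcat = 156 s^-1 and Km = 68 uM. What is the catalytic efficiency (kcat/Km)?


Catalytic efficiency = kcat / Km
= 156 / 68
= 2.2941 uM^-1*s^-1

2.2941 uM^-1*s^-1


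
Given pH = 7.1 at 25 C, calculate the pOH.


pOH = 14 - pH
pOH = 14 - 7.1
pOH = 6.9

6.9


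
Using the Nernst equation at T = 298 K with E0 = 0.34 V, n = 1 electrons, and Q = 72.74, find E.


E = E0 - (RT/nF) * ln(Q)
E = 0.34 - (8.314 * 298 / (1 * 96485)) * ln(72.74)
E = 0.2299 V

0.2299 V


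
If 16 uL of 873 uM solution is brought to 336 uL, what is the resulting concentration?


C2 = C1 * V1 / V2
C2 = 873 * 16 / 336
C2 = 41.5714 uM

41.5714 uM


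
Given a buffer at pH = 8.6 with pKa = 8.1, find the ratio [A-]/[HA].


[A-]/[HA] = 10^(pH - pKa)
= 10^(8.6 - 8.1)
= 3.1623

3.1623


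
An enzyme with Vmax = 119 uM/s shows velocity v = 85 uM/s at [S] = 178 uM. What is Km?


Km = [S] * (Vmax - v) / v
Km = 178 * (119 - 85) / 85
Km = 71.2 uM

71.2 uM


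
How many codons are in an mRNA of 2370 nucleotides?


codons = nucleotides / 3
codons = 2370 / 3 = 790

790


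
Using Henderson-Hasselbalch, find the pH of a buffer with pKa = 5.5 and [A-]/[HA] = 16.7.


pH = pKa + log10([A-]/[HA])
pH = 5.5 + log10(16.7)
pH = 6.7227

6.7227


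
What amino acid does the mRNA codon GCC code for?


Standard genetic code lookup.
Codon GCC -> Ala

Ala


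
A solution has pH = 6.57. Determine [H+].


[H+] = 10^(-pH)
[H+] = 10^(-6.57)
[H+] = 2.692e-07 M

2.692e-07 M


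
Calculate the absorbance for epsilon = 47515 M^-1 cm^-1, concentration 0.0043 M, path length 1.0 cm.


A = epsilon * c * l
A = 47515 * 0.0043 * 1.0
A = 204.3145

204.3145


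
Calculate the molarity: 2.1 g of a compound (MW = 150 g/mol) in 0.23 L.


C = (mass / MW) / volume
C = (2.1 / 150) / 0.23
C = 0.0609 M

0.0609 M


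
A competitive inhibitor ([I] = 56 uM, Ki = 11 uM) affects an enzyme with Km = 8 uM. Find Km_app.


Km_app = Km * (1 + [I]/Ki)
Km_app = 8 * (1 + 56/11)
Km_app = 48.7273 uM

48.7273 uM


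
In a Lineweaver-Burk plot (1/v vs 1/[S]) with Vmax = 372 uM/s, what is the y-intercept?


y-intercept = 1/Vmax
= 1/372
= 0.0027 s/uM

0.0027 s/uM


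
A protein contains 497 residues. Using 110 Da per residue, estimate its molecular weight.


MW = n_residues * 110 Da
MW = 497 * 110
MW = 54670 Da

54670 Da


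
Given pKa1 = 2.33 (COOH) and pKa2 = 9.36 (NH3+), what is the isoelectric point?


pI = (pKa1 + pKa2) / 2
pI = (2.33 + 9.36) / 2
pI = 5.845

5.845
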